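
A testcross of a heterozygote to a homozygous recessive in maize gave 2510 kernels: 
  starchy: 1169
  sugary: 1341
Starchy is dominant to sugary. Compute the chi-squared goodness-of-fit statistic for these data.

11.786

A testcross of a heterozygote (Aa × aa) gives a 1:1 phenotypic ratio.
Under the 1:1 hypothesis (Σ ratio = 2, N = 2510):
  starchy: 2510 × 1/2 = 1255
  sugary: 2510 × 1/2 = 1255
χ² = Σ (O − E)² / E
  starchy: (1169 − 1255)² / 1255 = 5.8932
  sugary: (1341 − 1255)² / 1255 = 5.8932
χ² = 5.8932 + 5.8932 = 11.7864 ≈ 11.786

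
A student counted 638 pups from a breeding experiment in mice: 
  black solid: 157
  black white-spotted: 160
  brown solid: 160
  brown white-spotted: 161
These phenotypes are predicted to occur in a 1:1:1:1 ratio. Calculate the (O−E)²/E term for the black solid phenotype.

0.039

Under the 1:1:1:1 hypothesis (Σ ratio = 4, N = 638):
  black solid: 638 × 1/4 = 159.5
  black white-spotted: 638 × 1/4 = 159.5
  brown solid: 638 × 1/4 = 159.5
  brown white-spotted: 638 × 1/4 = 159.5
Contribution of black solid: (157 − 159.5)² / 159.5 = 0.0392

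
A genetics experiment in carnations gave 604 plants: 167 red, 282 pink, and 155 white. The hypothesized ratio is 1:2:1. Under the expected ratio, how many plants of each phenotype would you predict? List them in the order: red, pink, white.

151, 302, 151

Total ratio parts = 4. Expected numbers out of 604:
  red: 604 × 1/4 = 151
  pink: 604 × 2/4 = 302
  white: 604 × 1/4 = 151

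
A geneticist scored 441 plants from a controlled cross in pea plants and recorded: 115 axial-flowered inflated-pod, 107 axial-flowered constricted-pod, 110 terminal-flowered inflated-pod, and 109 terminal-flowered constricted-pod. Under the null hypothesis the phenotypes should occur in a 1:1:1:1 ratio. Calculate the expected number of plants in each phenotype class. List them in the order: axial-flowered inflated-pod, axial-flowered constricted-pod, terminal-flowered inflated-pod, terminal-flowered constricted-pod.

110.25, 110.25, 110.25, 110.25

Total ratio parts = 4. Expected numbers out of 441:
  axial-flowered inflated-pod: 441 × 1/4 = 110.25
  axial-flowered constricted-pod: 441 × 1/4 = 110.25
  terminal-flowered inflated-pod: 441 × 1/4 = 110.25
  terminal-flowered constricted-pod: 441 × 1/4 = 110.25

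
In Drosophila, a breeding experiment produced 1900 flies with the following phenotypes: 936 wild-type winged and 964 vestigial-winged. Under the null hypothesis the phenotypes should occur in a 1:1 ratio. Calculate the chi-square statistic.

Total ratio parts = 2. Expected numbers out of 1900:
  wild-type winged: 1900 × 1/2 = 950
  vestigial-winged: 1900 × 1/2 = 950
χ² = Σ (O − E)² / E
  wild-type winged: (936 − 950)² / 950 = 0.2063
  vestigial-winged: (964 − 950)² / 950 = 0.2063
χ² = 0.2063 + 0.2063 = 0.4126 ≈ 0.413

0.413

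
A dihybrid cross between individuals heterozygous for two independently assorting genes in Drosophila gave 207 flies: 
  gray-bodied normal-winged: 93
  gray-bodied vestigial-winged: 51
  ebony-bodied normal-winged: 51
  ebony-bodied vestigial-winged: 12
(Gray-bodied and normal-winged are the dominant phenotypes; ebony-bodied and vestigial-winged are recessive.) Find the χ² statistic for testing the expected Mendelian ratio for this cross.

A dihybrid F₂ with independent assortment and complete dominance at both loci gives a 9:3:3:1 phenotypic ratio.
The 9:3:3:1 ratio has 16 parts, so with N = 207 the expected counts are:
  gray-bodied normal-winged: 207 × 9/16 = 116.4375
  gray-bodied vestigial-winged: 207 × 3/16 = 38.8125
  ebony-bodied normal-winged: 207 × 3/16 = 38.8125
  ebony-bodied vestigial-winged: 207 × 1/16 = 12.9375
χ² = Σ (O − E)² / E
  gray-bodied normal-winged: (93 − 116.4375)² / 116.4375 = 4.7177
  gray-bodied vestigial-winged: (51 − 38.8125)² / 38.8125 = 3.8270
  ebony-bodied normal-winged: (51 − 38.8125)² / 38.8125 = 3.8270
  ebony-bodied vestigial-winged: (12 − 12.9375)² / 12.9375 = 0.0679
χ² = 4.7177 + 3.8270 + 3.8270 + 0.0679 = 12.4396 ≈ 12.440

12.440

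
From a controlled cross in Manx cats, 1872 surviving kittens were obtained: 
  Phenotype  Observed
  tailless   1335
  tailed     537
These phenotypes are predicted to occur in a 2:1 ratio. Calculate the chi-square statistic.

Total ratio parts = 3. Expected numbers out of 1872:
  tailless: 1872 × 2/3 = 1248
  tailed: 1872 × 1/3 = 624
χ² = Σ (O − E)² / E
  tailless: (1335 − 1248)² / 1248 = 6.0649
  tailed: (537 − 624)² / 624 = 12.1298
χ² = 6.0649 + 12.1298 = 18.1947 ≈ 18.195

18.195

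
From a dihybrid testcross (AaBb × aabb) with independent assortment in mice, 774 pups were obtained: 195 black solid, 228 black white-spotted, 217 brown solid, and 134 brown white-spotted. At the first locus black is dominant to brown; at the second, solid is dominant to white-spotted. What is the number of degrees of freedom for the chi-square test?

A dihybrid testcross with independent assortment gives a 1:1:1:1 ratio.
A goodness-of-fit test with 4 phenotype classes has df = 4 − 1 = 3.

3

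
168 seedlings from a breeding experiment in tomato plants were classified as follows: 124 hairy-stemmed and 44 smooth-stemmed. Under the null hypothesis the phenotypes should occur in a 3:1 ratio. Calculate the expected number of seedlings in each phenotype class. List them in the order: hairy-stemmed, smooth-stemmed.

Expected counts for N = 168 under a 3:1 ratio (total parts = 4):
  hairy-stemmed: 168 × 3/4 = 126
  smooth-stemmed: 168 × 1/4 = 42

126, 42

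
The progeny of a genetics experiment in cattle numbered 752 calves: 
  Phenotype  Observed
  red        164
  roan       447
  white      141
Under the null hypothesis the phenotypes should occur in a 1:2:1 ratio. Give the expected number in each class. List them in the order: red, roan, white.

Under the 1:2:1 hypothesis (Σ ratio = 4, N = 752):
  red: 752 × 1/4 = 188
  roan: 752 × 2/4 = 376
  white: 752 × 1/4 = 188

188, 376, 188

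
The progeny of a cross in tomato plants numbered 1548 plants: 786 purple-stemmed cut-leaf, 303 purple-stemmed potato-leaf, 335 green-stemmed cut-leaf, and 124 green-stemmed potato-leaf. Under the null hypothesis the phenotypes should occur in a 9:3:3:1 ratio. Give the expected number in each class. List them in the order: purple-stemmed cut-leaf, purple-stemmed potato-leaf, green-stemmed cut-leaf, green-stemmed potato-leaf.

Under the 9:3:3:1 hypothesis (Σ ratio = 16, N = 1548):
  purple-stemmed cut-leaf: 1548 × 9/16 = 870.75
  purple-stemmed potato-leaf: 1548 × 3/16 = 290.25
  green-stemmed cut-leaf: 1548 × 3/16 = 290.25
  green-stemmed potato-leaf: 1548 × 1/16 = 96.75

870.75, 290.25, 290.25, 96.75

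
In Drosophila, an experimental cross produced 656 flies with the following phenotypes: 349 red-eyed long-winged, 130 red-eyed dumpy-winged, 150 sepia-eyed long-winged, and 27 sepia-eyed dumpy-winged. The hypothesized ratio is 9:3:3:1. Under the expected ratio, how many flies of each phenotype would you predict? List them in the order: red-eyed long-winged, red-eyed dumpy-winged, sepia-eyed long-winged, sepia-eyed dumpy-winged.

Expected counts for N = 656 under a 9:3:3:1 ratio (total parts = 16):
  red-eyed long-winged: 656 × 9/16 = 369
  red-eyed dumpy-winged: 656 × 3/16 = 123
  sepia-eyed long-winged: 656 × 3/16 = 123
  sepia-eyed dumpy-winged: 656 × 1/16 = 41

369, 123, 123, 41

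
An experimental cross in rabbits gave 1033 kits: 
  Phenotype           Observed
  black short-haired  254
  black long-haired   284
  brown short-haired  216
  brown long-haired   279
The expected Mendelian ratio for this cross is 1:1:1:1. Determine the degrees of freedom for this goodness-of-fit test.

A goodness-of-fit test with 4 phenotype classes has df = 4 − 1 = 3.

3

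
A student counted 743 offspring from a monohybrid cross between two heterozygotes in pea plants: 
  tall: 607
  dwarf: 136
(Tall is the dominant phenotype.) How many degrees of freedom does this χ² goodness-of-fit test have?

1

For a monohybrid cross between heterozygotes with complete dominance, the expected phenotypic ratio is 3:1.
A goodness-of-fit test with 2 phenotype classes has df = 2 − 1 = 1.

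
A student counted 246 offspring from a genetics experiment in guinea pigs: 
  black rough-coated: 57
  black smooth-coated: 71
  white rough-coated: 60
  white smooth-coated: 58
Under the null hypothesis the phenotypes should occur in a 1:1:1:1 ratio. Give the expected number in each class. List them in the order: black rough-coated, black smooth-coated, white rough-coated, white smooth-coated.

The 1:1:1:1 ratio has 4 parts, so with N = 246 the expected counts are:
  black rough-coated: 246 × 1/4 = 61.5
  black smooth-coated: 246 × 1/4 = 61.5
  white rough-coated: 246 × 1/4 = 61.5
  white smooth-coated: 246 × 1/4 = 61.5

61.5, 61.5, 61.5, 61.5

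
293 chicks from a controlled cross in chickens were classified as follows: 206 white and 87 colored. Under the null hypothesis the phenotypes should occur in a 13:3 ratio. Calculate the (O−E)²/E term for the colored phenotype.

The 13:3 ratio has 16 parts, so with N = 293 the expected counts are:
  white: 293 × 13/16 = 238.0625
  colored: 293 × 3/16 = 54.9375
Contribution of colored: (87 − 54.9375)² / 54.9375 = 18.7122

18.712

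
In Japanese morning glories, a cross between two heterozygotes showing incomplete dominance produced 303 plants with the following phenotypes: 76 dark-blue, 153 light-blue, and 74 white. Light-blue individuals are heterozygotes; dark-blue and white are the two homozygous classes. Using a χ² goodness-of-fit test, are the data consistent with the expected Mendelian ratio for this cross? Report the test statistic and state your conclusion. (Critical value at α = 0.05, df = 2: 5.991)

0.056; consistent

With incomplete dominance, a heterozygote × heterozygote cross gives a 1:2:1 phenotypic ratio.
Under the 1:2:1 hypothesis (Σ ratio = 4, N = 303):
  dark-blue: 303 × 1/4 = 75.75
  light-blue: 303 × 2/4 = 151.5
  white: 303 × 1/4 = 75.75
χ² = Σ (O − E)² / E
  dark-blue: (76 − 75.75)² / 75.75 = 0.0008
  light-blue: (153 − 151.5)² / 151.5 = 0.0149
  white: (74 − 75.75)² / 75.75 = 0.0404
χ² = 0.0008 + 0.0149 + 0.0404 = 0.0561 ≈ 0.056
Degrees of freedom = 3 − 1 = 2; critical value at α = 0.05 is 5.991.
Since 0.056 < 5.991, we fail to reject the null hypothesis — the data are consistent with the 1:2:1 ratio.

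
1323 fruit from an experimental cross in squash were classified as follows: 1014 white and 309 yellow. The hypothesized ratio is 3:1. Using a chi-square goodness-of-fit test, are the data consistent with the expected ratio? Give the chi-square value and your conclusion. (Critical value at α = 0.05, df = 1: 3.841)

Total ratio parts = 4. Expected numbers out of 1323:
  white: 1323 × 3/4 = 992.25
  yellow: 1323 × 1/4 = 330.75
χ² = Σ (O − E)² / E
  white: (1014 − 992.25)² / 992.25 = 0.4768
  yellow: (309 − 330.75)² / 330.75 = 1.4303
χ² = 0.4768 + 1.4303 = 1.9071 ≈ 1.907
Degrees of freedom = 2 − 1 = 1; critical value at α = 0.05 is 3.841.
Since 1.907 < 3.841, we fail to reject the null hypothesis — the data are consistent with the 3:1 ratio.

1.907; consistent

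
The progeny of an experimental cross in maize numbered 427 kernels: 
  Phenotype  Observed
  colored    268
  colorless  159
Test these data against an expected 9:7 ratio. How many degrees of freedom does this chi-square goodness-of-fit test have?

A goodness-of-fit test with 2 phenotype classes has df = 2 − 1 = 1.

1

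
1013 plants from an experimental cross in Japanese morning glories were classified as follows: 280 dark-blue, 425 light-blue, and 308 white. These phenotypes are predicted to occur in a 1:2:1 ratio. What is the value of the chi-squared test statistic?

The 1:2:1 ratio has 4 parts, so with N = 1013 the expected counts are:
  dark-blue: 1013 × 1/4 = 253.25
  light-blue: 1013 × 2/4 = 506.5
  white: 1013 × 1/4 = 253.25
χ² = Σ (O − E)² / E
  dark-blue: (280 − 253.25)² / 253.25 = 2.8255
  light-blue: (425 − 506.5)² / 506.5 = 13.1140
  white: (308 − 253.25)² / 253.25 = 11.8364
χ² = 2.8255 + 13.1140 + 11.8364 = 27.7759 ≈ 27.776

27.776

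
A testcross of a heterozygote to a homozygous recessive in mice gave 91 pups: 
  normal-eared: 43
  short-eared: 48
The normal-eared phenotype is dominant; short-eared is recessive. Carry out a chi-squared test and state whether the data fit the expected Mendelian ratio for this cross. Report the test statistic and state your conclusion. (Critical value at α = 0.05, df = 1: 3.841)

A testcross of a heterozygote (Aa × aa) gives a 1:1 phenotypic ratio.
The 1:1 ratio has 2 parts, so with N = 91 the expected counts are:
  normal-eared: 91 × 1/2 = 45.5
  short-eared: 91 × 1/2 = 45.5
χ² = Σ (O − E)² / E
  normal-eared: (43 − 45.5)² / 45.5 = 0.1374
  short-eared: (48 − 45.5)² / 45.5 = 0.1374
χ² = 0.1374 + 0.1374 = 0.2748 ≈ 0.275
Degrees of freedom = 2 − 1 = 1; critical value at α = 0.05 is 3.841.
Since 0.275 < 3.841, we fail to reject the null hypothesis — the data are consistent with the 1:1 ratio.

0.275; consistent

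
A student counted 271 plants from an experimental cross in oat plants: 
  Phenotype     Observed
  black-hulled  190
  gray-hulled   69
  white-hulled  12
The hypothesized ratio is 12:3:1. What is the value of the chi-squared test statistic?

Expected counts for N = 271 under a 12:3:1 ratio (total parts = 16):
  black-hulled: 271 × 12/16 = 203.25
  gray-hulled: 271 × 3/16 = 50.8125
  white-hulled: 271 × 1/16 = 16.9375
χ² = Σ (O − E)² / E
  black-hulled: (190 − 203.25)² / 203.25 = 0.8638
  gray-hulled: (69 − 50.8125)² / 50.8125 = 6.5099
  white-hulled: (12 − 16.9375)² / 16.9375 = 1.4393
χ² = 0.8638 + 6.5099 + 1.4393 = 8.813

8.813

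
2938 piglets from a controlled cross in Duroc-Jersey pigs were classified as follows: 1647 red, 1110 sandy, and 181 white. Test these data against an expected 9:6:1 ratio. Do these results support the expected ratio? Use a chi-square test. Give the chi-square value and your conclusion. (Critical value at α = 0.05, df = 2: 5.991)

Expected counts for N = 2938 under a 9:6:1 ratio (total parts = 16):
  red: 2938 × 9/16 = 1652.625
  sandy: 2938 × 6/16 = 1101.75
  white: 2938 × 1/16 = 183.625
χ² = Σ (O − E)² / E
  red: (1647 − 1652.625)² / 1652.625 = 0.0191
  sandy: (1110 − 1101.75)² / 1101.75 = 0.0618
  white: (181 − 183.625)² / 183.625 = 0.0375
χ² = 0.0191 + 0.0618 + 0.0375 = 0.1184 ≈ 0.118
Degrees of freedom = 3 − 1 = 2; critical value at α = 0.05 is 5.991.
Since 0.118 < 5.991, we fail to reject the null hypothesis — the data are consistent with the 9:6:1 ratio.

0.118; consistent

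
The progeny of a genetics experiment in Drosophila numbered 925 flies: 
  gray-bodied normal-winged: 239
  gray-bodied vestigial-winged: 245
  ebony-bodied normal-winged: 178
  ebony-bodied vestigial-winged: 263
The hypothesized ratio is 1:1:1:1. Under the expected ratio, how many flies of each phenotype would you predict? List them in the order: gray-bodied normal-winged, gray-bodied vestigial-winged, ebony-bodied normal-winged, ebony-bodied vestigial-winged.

231.25, 231.25, 231.25, 231.25

The 1:1:1:1 ratio has 4 parts, so with N = 925 the expected counts are:
  gray-bodied normal-winged: 925 × 1/4 = 231.25
  gray-bodied vestigial-winged: 925 × 1/4 = 231.25
  ebony-bodied normal-winged: 925 × 1/4 = 231.25
  ebony-bodied vestigial-winged: 925 × 1/4 = 231.25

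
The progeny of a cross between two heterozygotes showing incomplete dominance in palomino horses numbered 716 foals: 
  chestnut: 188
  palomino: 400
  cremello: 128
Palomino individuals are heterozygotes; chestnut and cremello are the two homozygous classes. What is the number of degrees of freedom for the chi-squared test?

2

With incomplete dominance, a heterozygote × heterozygote cross gives a 1:2:1 phenotypic ratio.
A goodness-of-fit test with 3 phenotype classes has df = 3 − 1 = 2.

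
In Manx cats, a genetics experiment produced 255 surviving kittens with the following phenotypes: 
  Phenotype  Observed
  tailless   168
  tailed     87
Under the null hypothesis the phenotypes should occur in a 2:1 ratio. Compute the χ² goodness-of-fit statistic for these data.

0.071

Expected counts for N = 255 under a 2:1 ratio (total parts = 3):
  tailless: 255 × 2/3 = 170
  tailed: 255 × 1/3 = 85
χ² = Σ (O − E)² / E
  tailless: (168 − 170)² / 170 = 0.0235
  tailed: (87 − 85)² / 85 = 0.0471
χ² = 0.0235 + 0.0471 = 0.0706 ≈ 0.071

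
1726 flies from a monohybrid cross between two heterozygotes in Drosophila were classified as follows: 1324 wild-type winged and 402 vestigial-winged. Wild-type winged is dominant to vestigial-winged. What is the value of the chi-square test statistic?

2.689

For a monohybrid cross between heterozygotes with complete dominance, the expected phenotypic ratio is 3:1.
Under the 3:1 hypothesis (Σ ratio = 4, N = 1726):
  wild-type winged: 1726 × 3/4 = 1294.5
  vestigial-winged: 1726 × 1/4 = 431.5
χ² = Σ (O − E)² / E
  wild-type winged: (1324 − 1294.5)² / 1294.5 = 0.6723
  vestigial-winged: (402 − 431.5)² / 431.5 = 2.0168
χ² = 0.6723 + 2.0168 = 2.6891 ≈ 2.689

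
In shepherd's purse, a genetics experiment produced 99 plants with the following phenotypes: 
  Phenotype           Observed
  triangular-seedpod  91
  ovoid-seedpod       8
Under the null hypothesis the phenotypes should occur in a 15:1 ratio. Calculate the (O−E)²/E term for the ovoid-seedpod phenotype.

Total ratio parts = 16. Expected numbers out of 99:
  triangular-seedpod: 99 × 15/16 = 92.8125
  ovoid-seedpod: 99 × 1/16 = 6.1875
Contribution of ovoid-seedpod: (8 − 6.1875)² / 6.1875 = 0.5309

0.531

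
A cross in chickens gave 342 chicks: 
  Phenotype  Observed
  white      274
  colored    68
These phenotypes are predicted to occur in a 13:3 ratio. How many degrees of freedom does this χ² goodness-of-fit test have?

1

A goodness-of-fit test with 2 phenotype classes has df = 2 − 1 = 1.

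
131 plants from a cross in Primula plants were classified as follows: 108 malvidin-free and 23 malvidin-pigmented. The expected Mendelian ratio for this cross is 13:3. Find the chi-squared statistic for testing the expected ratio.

0.122

Under the 13:3 hypothesis (Σ ratio = 16, N = 131):
  malvidin-free: 131 × 13/16 = 106.4375
  malvidin-pigmented: 131 × 3/16 = 24.5625
χ² = Σ (O − E)² / E
  malvidin-free: (108 − 106.4375)² / 106.4375 = 0.0229
  malvidin-pigmented: (23 − 24.5625)² / 24.5625 = 0.0994
χ² = 0.0229 + 0.0994 = 0.1223 ≈ 0.122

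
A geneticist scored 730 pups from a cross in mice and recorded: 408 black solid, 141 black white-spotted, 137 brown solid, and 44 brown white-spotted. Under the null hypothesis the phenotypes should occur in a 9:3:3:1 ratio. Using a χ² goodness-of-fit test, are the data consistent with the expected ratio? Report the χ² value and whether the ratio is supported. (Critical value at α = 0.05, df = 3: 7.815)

0.199; consistent

The 9:3:3:1 ratio has 16 parts, so with N = 730 the expected counts are:
  black solid: 730 × 9/16 = 410.625
  black white-spotted: 730 × 3/16 = 136.875
  brown solid: 730 × 3/16 = 136.875
  brown white-spotted: 730 × 1/16 = 45.625
χ² = Σ (O − E)² / E
  black solid: (408 − 410.625)² / 410.625 = 0.0168
  black white-spotted: (141 − 136.875)² / 136.875 = 0.1243
  brown solid: (137 − 136.875)² / 136.875 = 0.0001
  brown white-spotted: (44 − 45.625)² / 45.625 = 0.0579
χ² = 0.0168 + 0.1243 + 0.0001 + 0.0579 = 0.1991 ≈ 0.199
Degrees of freedom = 4 − 1 = 3; critical value at α = 0.05 is 7.815.
Since 0.199 < 7.815, we fail to reject the null hypothesis — the data are consistent with the 9:3:3:1 ratio.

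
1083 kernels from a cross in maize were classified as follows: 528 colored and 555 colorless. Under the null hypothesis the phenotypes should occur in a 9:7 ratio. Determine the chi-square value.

24.731

The 9:7 ratio has 16 parts, so with N = 1083 the expected counts are:
  colored: 1083 × 9/16 = 609.1875
  colorless: 1083 × 7/16 = 473.8125
χ² = Σ (O − E)² / E
  colored: (528 − 609.1875)² / 609.1875 = 10.8200
  colorless: (555 − 473.8125)² / 473.8125 = 13.9114
χ² = 10.8200 + 13.9114 = 24.7314 ≈ 24.731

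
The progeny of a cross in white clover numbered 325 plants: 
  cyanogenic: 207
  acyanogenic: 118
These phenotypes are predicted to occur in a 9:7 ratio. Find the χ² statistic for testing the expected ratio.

7.315

Expected counts for N = 325 under a 9:7 ratio (total parts = 16):
  cyanogenic: 325 × 9/16 = 182.8125
  acyanogenic: 325 × 7/16 = 142.1875
χ² = Σ (O − E)² / E
  cyanogenic: (207 − 182.8125)² / 182.8125 = 3.2002
  acyanogenic: (118 − 142.1875)² / 142.1875 = 4.1145
χ² = 3.2002 + 4.1145 = 7.3147 ≈ 7.315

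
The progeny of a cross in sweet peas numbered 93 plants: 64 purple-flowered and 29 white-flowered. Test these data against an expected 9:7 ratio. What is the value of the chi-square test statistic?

Expected counts for N = 93 under a 9:7 ratio (total parts = 16):
  purple-flowered: 93 × 9/16 = 52.3125
  white-flowered: 93 × 7/16 = 40.6875
χ² = Σ (O − E)² / E
  purple-flowered: (64 − 52.3125)² / 52.3125 = 2.6112
  white-flowered: (29 − 40.6875)² / 40.6875 = 3.3572
χ² = 2.6112 + 3.3572 = 5.9684 ≈ 5.968

5.968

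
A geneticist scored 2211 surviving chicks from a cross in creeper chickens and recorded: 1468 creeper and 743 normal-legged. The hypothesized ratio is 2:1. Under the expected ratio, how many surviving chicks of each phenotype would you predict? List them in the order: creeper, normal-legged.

Total ratio parts = 3. Expected numbers out of 2211:
  creeper: 2211 × 2/3 = 1474
  normal-legged: 2211 × 1/3 = 737

1474, 737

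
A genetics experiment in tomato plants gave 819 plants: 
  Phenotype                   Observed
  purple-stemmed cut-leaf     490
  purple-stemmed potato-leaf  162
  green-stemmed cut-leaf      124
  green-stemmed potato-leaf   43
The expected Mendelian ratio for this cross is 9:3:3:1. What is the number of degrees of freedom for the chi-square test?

3

A goodness-of-fit test with 4 phenotype classes has df = 4 − 1 = 3.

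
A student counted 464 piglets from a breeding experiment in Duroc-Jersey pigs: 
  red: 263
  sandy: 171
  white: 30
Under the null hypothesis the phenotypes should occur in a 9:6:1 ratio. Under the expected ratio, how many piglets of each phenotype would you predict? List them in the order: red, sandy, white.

261, 174, 29

Total ratio parts = 16. Expected numbers out of 464:
  red: 464 × 9/16 = 261
  sandy: 464 × 6/16 = 174
  white: 464 × 1/16 = 29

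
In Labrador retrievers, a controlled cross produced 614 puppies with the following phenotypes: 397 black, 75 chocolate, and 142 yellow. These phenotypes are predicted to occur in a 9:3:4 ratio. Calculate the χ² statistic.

22.563

Under the 9:3:4 hypothesis (Σ ratio = 16, N = 614):
  black: 614 × 9/16 = 345.375
  chocolate: 614 × 3/16 = 115.125
  yellow: 614 × 4/16 = 153.5
χ² = Σ (O − E)² / E
  black: (397 − 345.375)² / 345.375 = 7.7167
  chocolate: (75 − 115.125)² / 115.125 = 13.9849
  yellow: (142 − 153.5)² / 153.5 = 0.8616
χ² = 7.7167 + 13.9849 + 0.8616 = 22.5632 ≈ 22.563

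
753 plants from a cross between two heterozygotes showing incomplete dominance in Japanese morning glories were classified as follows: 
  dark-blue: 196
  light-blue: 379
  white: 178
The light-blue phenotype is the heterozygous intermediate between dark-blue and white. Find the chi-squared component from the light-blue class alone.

With incomplete dominance, a heterozygote × heterozygote cross gives a 1:2:1 phenotypic ratio.
The 1:2:1 ratio has 4 parts, so with N = 753 the expected counts are:
  dark-blue: 753 × 1/4 = 188.25
  light-blue: 753 × 2/4 = 376.5
  white: 753 × 1/4 = 188.25
Contribution of light-blue: (379 − 376.5)² / 376.5 = 0.0166

0.017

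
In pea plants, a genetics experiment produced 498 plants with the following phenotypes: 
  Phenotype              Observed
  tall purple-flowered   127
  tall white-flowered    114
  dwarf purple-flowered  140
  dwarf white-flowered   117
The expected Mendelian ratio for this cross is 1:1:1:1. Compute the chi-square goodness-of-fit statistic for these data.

3.317

The 1:1:1:1 ratio has 4 parts, so with N = 498 the expected counts are:
  tall purple-flowered: 498 × 1/4 = 124.5
  tall white-flowered: 498 × 1/4 = 124.5
  dwarf purple-flowered: 498 × 1/4 = 124.5
  dwarf white-flowered: 498 × 1/4 = 124.5
χ² = Σ (O − E)² / E
  tall purple-flowered: (127 − 124.5)² / 124.5 = 0.0502
  tall white-flowered: (114 − 124.5)² / 124.5 = 0.8855
  dwarf purple-flowered: (140 − 124.5)² / 124.5 = 1.9297
  dwarf white-flowered: (117 − 124.5)² / 124.5 = 0.4518
χ² = 0.0502 + 0.8855 + 1.9297 + 0.4518 = 3.3172 ≈ 3.317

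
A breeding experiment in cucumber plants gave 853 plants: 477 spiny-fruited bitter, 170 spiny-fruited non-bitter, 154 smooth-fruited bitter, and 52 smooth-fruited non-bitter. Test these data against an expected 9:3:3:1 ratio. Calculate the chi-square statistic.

Expected counts for N = 853 under a 9:3:3:1 ratio (total parts = 16):
  spiny-fruited bitter: 853 × 9/16 = 479.8125
  spiny-fruited non-bitter: 853 × 3/16 = 159.9375
  smooth-fruited bitter: 853 × 3/16 = 159.9375
  smooth-fruited non-bitter: 853 × 1/16 = 53.3125
χ² = Σ (O − E)² / E
  spiny-fruited bitter: (477 − 479.8125)² / 479.8125 = 0.0165
  spiny-fruited non-bitter: (170 − 159.9375)² / 159.9375 = 0.6331
  smooth-fruited bitter: (154 − 159.9375)² / 159.9375 = 0.2204
  smooth-fruited non-bitter: (52 − 53.3125)² / 53.3125 = 0.0323
χ² = 0.0165 + 0.6331 + 0.2204 + 0.0323 = 0.9023 ≈ 0.902

0.902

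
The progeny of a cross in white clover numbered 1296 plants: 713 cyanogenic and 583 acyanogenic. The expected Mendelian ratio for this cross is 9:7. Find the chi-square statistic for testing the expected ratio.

0.803

Under the 9:7 hypothesis (Σ ratio = 16, N = 1296):
  cyanogenic: 1296 × 9/16 = 729
  acyanogenic: 1296 × 7/16 = 567
χ² = Σ (O − E)² / E
  cyanogenic: (713 − 729)² / 729 = 0.3512
  acyanogenic: (583 − 567)² / 567 = 0.4515
χ² = 0.3512 + 0.4515 = 0.8027 ≈ 0.803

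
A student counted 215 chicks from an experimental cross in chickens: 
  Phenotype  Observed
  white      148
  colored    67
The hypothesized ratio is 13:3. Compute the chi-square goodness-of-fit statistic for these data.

21.745

Total ratio parts = 16. Expected numbers out of 215:
  white: 215 × 13/16 = 174.6875
  colored: 215 × 3/16 = 40.3125
χ² = Σ (O − E)² / E
  white: (148 − 174.6875)² / 174.6875 = 4.0771
  colored: (67 − 40.3125)² / 40.3125 = 17.6675
χ² = 4.0771 + 17.6675 = 21.7446 ≈ 21.745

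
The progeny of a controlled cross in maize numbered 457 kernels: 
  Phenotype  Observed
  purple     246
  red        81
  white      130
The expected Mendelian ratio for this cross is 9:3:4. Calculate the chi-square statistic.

Total ratio parts = 16. Expected numbers out of 457:
  purple: 457 × 9/16 = 257.0625
  red: 457 × 3/16 = 85.6875
  white: 457 × 4/16 = 114.25
χ² = Σ (O − E)² / E
  purple: (246 − 257.0625)² / 257.0625 = 0.4761
  red: (81 − 85.6875)² / 85.6875 = 0.2564
  white: (130 − 114.25)² / 114.25 = 2.1712
χ² = 0.4761 + 0.2564 + 2.1712 = 2.9037 ≈ 2.904

2.904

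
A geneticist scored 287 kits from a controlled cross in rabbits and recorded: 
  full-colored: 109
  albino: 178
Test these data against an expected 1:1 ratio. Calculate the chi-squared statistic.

16.589

Expected counts for N = 287 under a 1:1 ratio (total parts = 2):
  full-colored: 287 × 1/2 = 143.5
  albino: 287 × 1/2 = 143.5
χ² = Σ (O − E)² / E
  full-colored: (109 − 143.5)² / 143.5 = 8.2944
  albino: (178 − 143.5)² / 143.5 = 8.2944
χ² = 8.2944 + 8.2944 = 16.5888 ≈ 16.589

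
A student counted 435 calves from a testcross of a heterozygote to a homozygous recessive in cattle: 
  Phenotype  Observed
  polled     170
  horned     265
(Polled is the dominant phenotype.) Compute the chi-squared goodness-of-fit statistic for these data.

20.747

A testcross of a heterozygote (Aa × aa) gives a 1:1 phenotypic ratio.
Under the 1:1 hypothesis (Σ ratio = 2, N = 435):
  polled: 435 × 1/2 = 217.5
  horned: 435 × 1/2 = 217.5
χ² = Σ (O − E)² / E
  polled: (170 − 217.5)² / 217.5 = 10.3736
  horned: (265 − 217.5)² / 217.5 = 10.3736
χ² = 10.3736 + 10.3736 = 20.7472 ≈ 20.747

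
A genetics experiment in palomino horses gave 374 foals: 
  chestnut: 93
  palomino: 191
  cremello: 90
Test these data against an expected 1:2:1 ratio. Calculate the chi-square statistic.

Expected counts for N = 374 under a 1:2:1 ratio (total parts = 4):
  chestnut: 374 × 1/4 = 93.5
  palomino: 374 × 2/4 = 187
  cremello: 374 × 1/4 = 93.5
χ² = Σ (O − E)² / E
  chestnut: (93 − 93.5)² / 93.5 = 0.0027
  palomino: (191 − 187)² / 187 = 0.0856
  cremello: (90 − 93.5)² / 93.5 = 0.1310
χ² = 0.0027 + 0.0856 + 0.1310 = 0.2193 ≈ 0.219

0.219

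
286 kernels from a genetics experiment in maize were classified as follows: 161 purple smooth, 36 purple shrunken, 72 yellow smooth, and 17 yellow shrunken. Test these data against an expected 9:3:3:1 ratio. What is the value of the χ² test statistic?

12.132

The 9:3:3:1 ratio has 16 parts, so with N = 286 the expected counts are:
  purple smooth: 286 × 9/16 = 160.875
  purple shrunken: 286 × 3/16 = 53.625
  yellow smooth: 286 × 3/16 = 53.625
  yellow shrunken: 286 × 1/16 = 17.875
χ² = Σ (O − E)² / E
  purple smooth: (161 − 160.875)² / 160.875 = 0.0001
  purple shrunken: (36 − 53.625)² / 53.625 = 5.7928
  yellow smooth: (72 − 53.625)² / 53.625 = 6.2963
  yellow shrunken: (17 − 17.875)² / 17.875 = 0.0428
χ² = 0.0001 + 5.7928 + 6.2963 + 0.0428 = 12.132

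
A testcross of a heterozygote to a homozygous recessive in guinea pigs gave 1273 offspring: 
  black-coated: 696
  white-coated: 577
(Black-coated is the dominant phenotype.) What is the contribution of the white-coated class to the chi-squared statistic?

5.562

A testcross of a heterozygote (Aa × aa) gives a 1:1 phenotypic ratio.
Under the 1:1 hypothesis (Σ ratio = 2, N = 1273):
  black-coated: 1273 × 1/2 = 636.5
  white-coated: 1273 × 1/2 = 636.5
Contribution of white-coated: (577 − 636.5)² / 636.5 = 5.5621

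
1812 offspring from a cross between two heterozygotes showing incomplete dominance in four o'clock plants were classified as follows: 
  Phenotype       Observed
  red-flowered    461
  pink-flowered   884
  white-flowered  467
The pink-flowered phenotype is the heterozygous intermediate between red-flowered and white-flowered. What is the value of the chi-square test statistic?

With incomplete dominance, a heterozygote × heterozygote cross gives a 1:2:1 phenotypic ratio.
Under the 1:2:1 hypothesis (Σ ratio = 4, N = 1812):
  red-flowered: 1812 × 1/4 = 453
  pink-flowered: 1812 × 2/4 = 906
  white-flowered: 1812 × 1/4 = 453
χ² = Σ (O − E)² / E
  red-flowered: (461 − 453)² / 453 = 0.1413
  pink-flowered: (884 − 906)² / 906 = 0.5342
  white-flowered: (467 − 453)² / 453 = 0.4327
χ² = 0.1413 + 0.5342 + 0.4327 = 1.1082 ≈ 1.108

1.108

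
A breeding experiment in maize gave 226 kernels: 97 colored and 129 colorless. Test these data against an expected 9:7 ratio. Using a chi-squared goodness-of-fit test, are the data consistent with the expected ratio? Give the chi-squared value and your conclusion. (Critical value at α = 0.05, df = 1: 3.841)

Total ratio parts = 16. Expected numbers out of 226:
  colored: 226 × 9/16 = 127.125
  colorless: 226 × 7/16 = 98.875
χ² = Σ (O − E)² / E
  colored: (97 − 127.125)² / 127.125 = 7.1388
  colorless: (129 − 98.875)² / 98.875 = 9.1784
χ² = 7.1388 + 9.1784 = 16.3172 ≈ 16.317
Degrees of freedom = 2 − 1 = 1; critical value at α = 0.05 is 3.841.
Since 16.317 > 3.841, we reject the null hypothesis — the data do not fit the 9:7 ratio.

16.317; not consistent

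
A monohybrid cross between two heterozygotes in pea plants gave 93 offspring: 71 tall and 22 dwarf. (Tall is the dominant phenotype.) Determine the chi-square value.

For a monohybrid cross between heterozygotes with complete dominance, the expected phenotypic ratio is 3:1.
The 3:1 ratio has 4 parts, so with N = 93 the expected counts are:
  tall: 93 × 3/4 = 69.75
  dwarf: 93 × 1/4 = 23.25
χ² = Σ (O − E)² / E
  tall: (71 − 69.75)² / 69.75 = 0.0224
  dwarf: (22 − 23.25)² / 23.25 = 0.0672
χ² = 0.0224 + 0.0672 = 0.0896 ≈ 0.090

0.090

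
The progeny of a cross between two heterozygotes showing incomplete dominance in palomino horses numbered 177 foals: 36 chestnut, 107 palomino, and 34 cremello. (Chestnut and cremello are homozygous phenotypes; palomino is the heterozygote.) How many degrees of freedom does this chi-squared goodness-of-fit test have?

2

With incomplete dominance, a heterozygote × heterozygote cross gives a 1:2:1 phenotypic ratio.
A goodness-of-fit test with 3 phenotype classes has df = 3 − 1 = 2.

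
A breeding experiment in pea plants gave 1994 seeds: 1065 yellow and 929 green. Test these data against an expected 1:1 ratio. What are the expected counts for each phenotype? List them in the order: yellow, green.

Under the 1:1 hypothesis (Σ ratio = 2, N = 1994):
  yellow: 1994 × 1/2 = 997
  green: 1994 × 1/2 = 997

997, 997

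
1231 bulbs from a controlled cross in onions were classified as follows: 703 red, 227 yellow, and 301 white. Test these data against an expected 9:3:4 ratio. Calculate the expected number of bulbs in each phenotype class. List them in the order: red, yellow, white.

692.4375, 230.8125, 307.75

Under the 9:3:4 hypothesis (Σ ratio = 16, N = 1231):
  red: 1231 × 9/16 = 692.4375
  yellow: 1231 × 3/16 = 230.8125
  white: 1231 × 4/16 = 307.75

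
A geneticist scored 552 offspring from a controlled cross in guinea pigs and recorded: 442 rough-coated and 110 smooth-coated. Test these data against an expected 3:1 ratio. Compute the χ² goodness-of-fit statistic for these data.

7.575

Total ratio parts = 4. Expected numbers out of 552:
  rough-coated: 552 × 3/4 = 414
  smooth-coated: 552 × 1/4 = 138
χ² = Σ (O − E)² / E
  rough-coated: (442 − 414)² / 414 = 1.8937
  smooth-coated: (110 − 138)² / 138 = 5.6812
χ² = 1.8937 + 5.6812 = 7.5749 ≈ 7.575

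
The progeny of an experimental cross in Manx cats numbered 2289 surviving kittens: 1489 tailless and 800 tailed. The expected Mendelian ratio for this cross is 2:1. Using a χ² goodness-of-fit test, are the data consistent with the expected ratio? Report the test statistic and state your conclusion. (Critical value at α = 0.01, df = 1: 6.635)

The 2:1 ratio has 3 parts, so with N = 2289 the expected counts are:
  tailless: 2289 × 2/3 = 1526
  tailed: 2289 × 1/3 = 763
χ² = Σ (O − E)² / E
  tailless: (1489 − 1526)² / 1526 = 0.8971
  tailed: (800 − 763)² / 763 = 1.7942
χ² = 0.8971 + 1.7942 = 2.6913 ≈ 2.691
Degrees of freedom = 2 − 1 = 1; critical value at α = 0.01 is 6.635.
Since 2.691 < 6.635, we fail to reject the null hypothesis — the data are consistent with the 2:1 ratio.

2.691; consistent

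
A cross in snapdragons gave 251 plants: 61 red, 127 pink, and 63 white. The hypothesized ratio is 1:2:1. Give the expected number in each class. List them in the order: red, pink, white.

62.75, 125.5, 62.75

Total ratio parts = 4. Expected numbers out of 251:
  red: 251 × 1/4 = 62.75
  pink: 251 × 2/4 = 125.5
  white: 251 × 1/4 = 62.75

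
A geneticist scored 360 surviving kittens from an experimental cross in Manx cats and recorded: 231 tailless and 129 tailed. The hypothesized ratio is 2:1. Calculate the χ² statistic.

Total ratio parts = 3. Expected numbers out of 360:
  tailless: 360 × 2/3 = 240
  tailed: 360 × 1/3 = 120
χ² = Σ (O − E)² / E
  tailless: (231 − 240)² / 240 = 0.3375
  tailed: (129 − 120)² / 120 = 0.6750
χ² = 0.3375 + 0.6750 = 1.0125 ≈ 1.013

1.013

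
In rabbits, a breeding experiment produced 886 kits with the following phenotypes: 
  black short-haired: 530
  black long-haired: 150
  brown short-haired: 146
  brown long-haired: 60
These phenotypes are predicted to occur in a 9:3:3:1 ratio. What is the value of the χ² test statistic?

6.396

The 9:3:3:1 ratio has 16 parts, so with N = 886 the expected counts are:
  black short-haired: 886 × 9/16 = 498.375
  black long-haired: 886 × 3/16 = 166.125
  brown short-haired: 886 × 3/16 = 166.125
  brown long-haired: 886 × 1/16 = 55.375
χ² = Σ (O − E)² / E
  black short-haired: (530 − 498.375)² / 498.375 = 2.0068
  black long-haired: (150 − 166.125)² / 166.125 = 1.5652
  brown short-haired: (146 − 166.125)² / 166.125 = 2.4380
  brown long-haired: (60 − 55.375)² / 55.375 = 0.3863
χ² = 2.0068 + 1.5652 + 2.4380 + 0.3863 = 6.3963 ≈ 6.396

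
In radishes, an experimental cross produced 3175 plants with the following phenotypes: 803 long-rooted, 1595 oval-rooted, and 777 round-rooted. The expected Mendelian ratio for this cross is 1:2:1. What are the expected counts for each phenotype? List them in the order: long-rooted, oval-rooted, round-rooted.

Expected counts for N = 3175 under a 1:2:1 ratio (total parts = 4):
  long-rooted: 3175 × 1/4 = 793.75
  oval-rooted: 3175 × 2/4 = 1587.5
  round-rooted: 3175 × 1/4 = 793.75

793.75, 1587.5, 793.75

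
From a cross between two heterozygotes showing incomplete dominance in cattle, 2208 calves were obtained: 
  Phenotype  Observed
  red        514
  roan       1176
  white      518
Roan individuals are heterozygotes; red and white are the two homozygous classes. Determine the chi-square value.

9.406

With incomplete dominance, a heterozygote × heterozygote cross gives a 1:2:1 phenotypic ratio.
Expected counts for N = 2208 under a 1:2:1 ratio (total parts = 4):
  red: 2208 × 1/4 = 552
  roan: 2208 × 2/4 = 1104
  white: 2208 × 1/4 = 552
χ² = Σ (O − E)² / E
  red: (514 − 552)² / 552 = 2.6159
  roan: (1176 − 1104)² / 1104 = 4.6957
  white: (518 − 552)² / 552 = 2.0942
χ² = 2.6159 + 4.6957 + 2.0942 = 9.4058 ≈ 9.406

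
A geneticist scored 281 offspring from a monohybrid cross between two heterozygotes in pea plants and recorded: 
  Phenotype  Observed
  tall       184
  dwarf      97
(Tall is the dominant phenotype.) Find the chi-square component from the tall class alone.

3.395

For a monohybrid cross between heterozygotes with complete dominance, the expected phenotypic ratio is 3:1.
Expected counts for N = 281 under a 3:1 ratio (total parts = 4):
  tall: 281 × 3/4 = 210.75
  dwarf: 281 × 1/4 = 70.25
Contribution of tall: (184 − 210.75)² / 210.75 = 3.3953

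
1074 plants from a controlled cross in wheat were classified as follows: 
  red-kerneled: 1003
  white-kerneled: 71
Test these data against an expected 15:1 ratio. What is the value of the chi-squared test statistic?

0.239

The 15:1 ratio has 16 parts, so with N = 1074 the expected counts are:
  red-kerneled: 1074 × 15/16 = 1006.875
  white-kerneled: 1074 × 1/16 = 67.125
χ² = Σ (O − E)² / E
  red-kerneled: (1003 − 1006.875)² / 1006.875 = 0.0149
  white-kerneled: (71 − 67.125)² / 67.125 = 0.2237
χ² = 0.0149 + 0.2237 = 0.2386 ≈ 0.239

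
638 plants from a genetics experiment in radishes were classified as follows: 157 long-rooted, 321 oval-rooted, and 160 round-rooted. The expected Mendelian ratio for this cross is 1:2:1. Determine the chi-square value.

Expected counts for N = 638 under a 1:2:1 ratio (total parts = 4):
  long-rooted: 638 × 1/4 = 159.5
  oval-rooted: 638 × 2/4 = 319
  round-rooted: 638 × 1/4 = 159.5
χ² = Σ (O − E)² / E
  long-rooted: (157 − 159.5)² / 159.5 = 0.0392
  oval-rooted: (321 − 319)² / 319 = 0.0125
  round-rooted: (160 − 159.5)² / 159.5 = 0.0016
χ² = 0.0392 + 0.0125 + 0.0016 = 0.0533 ≈ 0.053

0.053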